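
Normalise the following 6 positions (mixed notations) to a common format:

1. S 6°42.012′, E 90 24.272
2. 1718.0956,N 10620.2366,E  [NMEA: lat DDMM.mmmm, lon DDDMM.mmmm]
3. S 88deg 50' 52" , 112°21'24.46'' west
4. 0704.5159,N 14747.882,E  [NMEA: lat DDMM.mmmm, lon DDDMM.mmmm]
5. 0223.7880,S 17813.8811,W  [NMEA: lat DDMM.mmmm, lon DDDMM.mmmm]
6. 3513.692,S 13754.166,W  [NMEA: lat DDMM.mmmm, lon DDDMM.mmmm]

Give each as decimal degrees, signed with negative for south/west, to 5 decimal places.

1. -6.70020, 90.40453
2. 17.30159, 106.33728
3. -88.84778, -112.35679
4. 7.07527, 147.79803
5. -2.39647, -178.23135
6. -35.22820, -137.90277

Point 1:
  Lat: 42.012′ = 0.700200°; total 6.700200
  hemisphere S, so the sign is −
  Lon: 90 + 24.272/60 = 90.404533
  E ⇒ keep positive
Point 2:
  Latitude: degrees = first 2 digits = 17, minutes = 18.0956; 17 + 18.0956/60 = 17.301593
  N ⇒ keep positive
  Longitude: split at 3 digits → 106° and 20.2366′; 106 + 20.2366/60 = 106.337277
  E ⇒ keep positive
Point 3:
  φ: 50′ + 52″ = 50.86667′; 88 + 50.86667/60 = 88.847778
  S → negative
  λ: 21′ + 24.46″ = 21.40767′; 112 + 21.40767/60 = 112.356794
  W → negative
Point 4:
  φ: split at 2 digits → 07° and 4.5159′; 7 + 4.5159/60 = 7.075265
  N → positive
  Longitude: split at 3 digits → 147° and 47.882′; 147 + 47.882/60 = 147.798033
  E → positive
Point 5:
  Lat: split at 2 digits → 02° and 23.788′; 2 + 23.788/60 = 2.396467
  hemisphere S, so the sign is −
  λ: degrees = first 3 digits = 178, minutes = 13.8811; 178 + 13.8811/60 = 178.231352
  W ⇒ negate
Point 6:
  φ: degrees = first 2 digits = 35, minutes = 13.692; 35 + 13.692/60 = 35.228200
  hemisphere S, so the sign is −
  λ: degrees = first 3 digits = 137, minutes = 54.166; 137 + 54.166/60 = 137.902767
  hemisphere W, so the sign is −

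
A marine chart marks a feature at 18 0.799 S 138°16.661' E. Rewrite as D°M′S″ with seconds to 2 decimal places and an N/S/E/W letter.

18°00′47.94″ S, 138°16′39.66″ E

φ: fractional minutes 0.79900 × 60 = 47.9400″
λ: 16.66100′ → 16′ and 0.66100 × 60 = 39.6600″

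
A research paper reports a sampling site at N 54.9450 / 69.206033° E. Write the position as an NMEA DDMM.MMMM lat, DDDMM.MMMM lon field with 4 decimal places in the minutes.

5456.7000,N / 06912.3620,E

Lat: 54° + 0.945000 × 60 = 54° 56.700000′
Longitude: minutes = (69.206033 − 69) × 60 = 12.361980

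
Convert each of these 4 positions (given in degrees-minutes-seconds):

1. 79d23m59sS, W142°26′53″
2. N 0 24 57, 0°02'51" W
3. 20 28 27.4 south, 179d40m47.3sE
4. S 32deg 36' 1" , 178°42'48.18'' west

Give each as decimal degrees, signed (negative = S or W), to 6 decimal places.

Point 1:
  Lat: 79° + 23/60 + 59/3600 = 79 + 0.383333 + 0.016389 = 79.3997222
  hemisphere S, so the sign is −
  λ: 142° + 26/60 + 53/3600 = 142 + 0.433333 + 0.014722 = 142.4480556
  hemisphere W, so the sign is −
Point 2:
  Latitude: 0° + 24/60 + 57/3600 = 0 + 0.400000 + 0.015833 = 0.4158333
  N ⇒ keep positive
  Longitude: 0 + 2/60 + 51/3600 = 0.0475000
  hemisphere W, so the sign is −
Point 3:
  Latitude: 20° + 28/60 + 27.4/3600 = 20 + 0.466667 + 0.007611 = 20.4742778
  S ⇒ negate
  Longitude: 40′ + 47.3″ = 40.78833′; 179 + 40.78833/60 = 179.6798056
  E → positive
Point 4:
  Latitude: 32° + 36/60 + 1/3600 = 32 + 0.600000 + 0.000278 = 32.6002778
  S → negative
  Lon: 178° + 42/60 + 48.18/3600 = 178 + 0.700000 + 0.013383 = 178.7133833
  hemisphere W, so the sign is −

1. -79.399722, -142.448056
2. 0.415833, -0.047500
3. -20.474278, 179.679806
4. -32.600278, -178.713383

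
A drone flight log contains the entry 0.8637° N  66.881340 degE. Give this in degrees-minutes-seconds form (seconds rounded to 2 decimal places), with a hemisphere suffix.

0°51′49.32″ N, 66°52′52.82″ E

Lat: 0.863700° → 51.82200′; 0.82200 × 60 = 49.3200″
Longitude: 0.881340 × 60 = 52.88040′ → 52′, remainder × 60 = 52.8240″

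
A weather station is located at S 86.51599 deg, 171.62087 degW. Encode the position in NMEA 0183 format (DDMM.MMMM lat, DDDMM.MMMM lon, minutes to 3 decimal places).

φ: fractional part 0.515990 → 30.95940 minutes
Lon: 171° + 0.620870 × 60 = 171° 37.25220′

8630.959,S / 17137.252,W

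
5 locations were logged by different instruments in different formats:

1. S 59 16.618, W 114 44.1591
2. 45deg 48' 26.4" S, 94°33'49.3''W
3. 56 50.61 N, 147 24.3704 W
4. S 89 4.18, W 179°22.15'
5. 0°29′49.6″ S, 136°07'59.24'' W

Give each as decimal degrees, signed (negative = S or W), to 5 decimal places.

Point 1:
  Latitude: 16.618′ = 0.276967°; total 59.276967
  S → negative
  λ: 44.1591′ = 0.735985°; total 114.735985
  W ⇒ negate
Point 2:
  Lat: 45° + 48/60 + 26.4/3600 = 45 + 0.800000 + 0.007333 = 45.807333
  S ⇒ negate
  Longitude: 94 + 33/60 + 49.3/3600 = 94.563694
  W → negative
Point 3:
  φ: 56 + 50.61/60 = 56.843500
  N ⇒ keep positive
  λ: 147 + 24.3704/60 = 147.406173
  hemisphere W, so the sign is −
Point 4:
  Latitude: 4.18′ = 0.069667°; total 89.069667
  S ⇒ negate
  λ: 22.15′ = 0.369167°; total 179.369167
  hemisphere W, so the sign is −
Point 5:
  φ: 0° + 29/60 + 49.6/3600 = 0 + 0.483333 + 0.013778 = 0.497111
  S → negative
  Lon: 136° + 7/60 + 59.24/3600 = 136 + 0.116667 + 0.016456 = 136.133122
  W → negative

1. -59.27697, -114.73599
2. -45.80733, -94.56369
3. 56.84350, -147.40617
4. -89.06967, -179.36917
5. -0.49711, -136.13312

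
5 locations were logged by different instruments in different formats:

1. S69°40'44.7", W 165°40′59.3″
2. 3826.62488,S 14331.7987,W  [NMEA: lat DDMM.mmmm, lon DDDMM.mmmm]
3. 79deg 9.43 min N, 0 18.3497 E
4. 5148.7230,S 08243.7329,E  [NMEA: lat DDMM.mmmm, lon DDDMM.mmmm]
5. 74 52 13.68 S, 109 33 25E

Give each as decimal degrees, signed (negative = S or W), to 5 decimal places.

1. -69.67908, -165.68314
2. -38.44375, -143.52998
3. 79.15717, 0.30583
4. -51.81205, 82.72888
5. -74.87047, 109.55694

Point 1:
  φ: 69 + 40/60 + 44.7/3600 = 69.679083
  hemisphere S, so the sign is −
  λ: 165° + 40/60 + 59.3/3600 = 165 + 0.666667 + 0.016472 = 165.683139
  W ⇒ negate
Point 2:
  φ: split at 2 digits → 38° and 26.62488′; 38 + 26.62488/60 = 38.443748
  S → negative
  Longitude: degrees = first 3 digits = 143, minutes = 31.7987; 143 + 31.7987/60 = 143.529978
  hemisphere W, so the sign is −
Point 3:
  Lat: 79 + 9.43/60 = 79.157167
  N ⇒ keep positive
  Lon: 0 + 18.3497/60 = 0.305828
  E ⇒ keep positive
Point 4:
  Latitude: degrees = first 2 digits = 51, minutes = 48.723; 51 + 48.723/60 = 51.812050
  S → negative
  Longitude: split at 3 digits → 082° and 43.7329′; 82 + 43.7329/60 = 82.728882
  E ⇒ keep positive
Point 5:
  φ: 52′ + 13.68″ = 52.22800′; 74 + 52.22800/60 = 74.870467
  S ⇒ negate
  Longitude: 109 + 33/60 + 25/3600 = 109.556944
  E ⇒ keep positive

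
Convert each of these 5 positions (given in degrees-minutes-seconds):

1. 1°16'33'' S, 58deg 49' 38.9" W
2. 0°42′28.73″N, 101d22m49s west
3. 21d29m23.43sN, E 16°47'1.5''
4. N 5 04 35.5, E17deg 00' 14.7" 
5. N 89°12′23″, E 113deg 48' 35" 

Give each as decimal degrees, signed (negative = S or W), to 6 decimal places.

Point 1:
  φ: 1° + 16/60 + 33/3600 = 1 + 0.266667 + 0.009167 = 1.2758333
  S → negative
  Lon: 58° + 49/60 + 38.9/3600 = 58 + 0.816667 + 0.010806 = 58.8274722
  hemisphere W, so the sign is −
Point 2:
  Latitude: 0 + 42/60 + 28.73/3600 = 0.7079806
  N → positive
  Longitude: 22′ + 49″ = 22.81667′; 101 + 22.81667/60 = 101.3802778
  hemisphere W, so the sign is −
Point 3:
  φ: 21 + 29/60 + 23.43/3600 = 21.4898417
  N ⇒ keep positive
  Longitude: 16 + 47/60 + 1.5/3600 = 16.7837500
  E ⇒ keep positive
Point 4:
  Lat: 4′ + 35.5″ = 4.59167′; 5 + 4.59167/60 = 5.0765278
  N → positive
  λ: 0′ + 14.7″ = 0.24500′; 17 + 0.24500/60 = 17.0040833
  E ⇒ keep positive
Point 5:
  φ: 89° + 12/60 + 23/3600 = 89 + 0.200000 + 0.006389 = 89.2063889
  N → positive
  Longitude: 113 + 48/60 + 35/3600 = 113.8097222
  E ⇒ keep positive

1. -1.275833, -58.827472
2. 0.707981, -101.380278
3. 21.489842, 16.783750
4. 5.076528, 17.004083
5. 89.206389, 113.809722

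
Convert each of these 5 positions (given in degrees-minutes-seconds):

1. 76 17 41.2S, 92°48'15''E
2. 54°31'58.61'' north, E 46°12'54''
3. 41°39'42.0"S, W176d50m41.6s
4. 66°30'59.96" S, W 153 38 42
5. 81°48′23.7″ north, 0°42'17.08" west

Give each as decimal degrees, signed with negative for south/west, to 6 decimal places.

Point 1:
  φ: 76° + 17/60 + 41.2/3600 = 76 + 0.283333 + 0.011444 = 76.2947778
  S → negative
  Longitude: 92° + 48/60 + 15/3600 = 92 + 0.800000 + 0.004167 = 92.8041667
  E → positive
Point 2:
  φ: 31′ + 58.61″ = 31.97683′; 54 + 31.97683/60 = 54.5329472
  N ⇒ keep positive
  Longitude: 46 + 12/60 + 54/3600 = 46.2150000
  E → positive
Point 3:
  φ: 41 + 39/60 + 42/3600 = 41.6616667
  hemisphere S, so the sign is −
  Lon: 176° + 50/60 + 41.6/3600 = 176 + 0.833333 + 0.011556 = 176.8448889
  W ⇒ negate
Point 4:
  Latitude: 66 + 30/60 + 59.96/3600 = 66.5166556
  S ⇒ negate
  Longitude: 153 + 38/60 + 42/3600 = 153.6450000
  W ⇒ negate
Point 5:
  φ: 48′ + 23.7″ = 48.39500′; 81 + 48.39500/60 = 81.8065833
  N ⇒ keep positive
  Longitude: 42′ + 17.08″ = 42.28467′; 0 + 42.28467/60 = 0.7047444
  W ⇒ negate

1. -76.294778, 92.804167
2. 54.532947, 46.215000
3. -41.661667, -176.844889
4. -66.516656, -153.645000
5. 81.806583, -0.704744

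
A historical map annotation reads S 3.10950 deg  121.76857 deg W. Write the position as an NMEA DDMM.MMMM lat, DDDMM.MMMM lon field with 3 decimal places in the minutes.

0306.570,S / 12146.114,W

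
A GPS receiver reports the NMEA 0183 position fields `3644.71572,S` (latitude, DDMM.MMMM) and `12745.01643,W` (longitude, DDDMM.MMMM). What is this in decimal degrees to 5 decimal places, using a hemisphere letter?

36.74526° S, 127.75027° W

φ: split at 2 digits → 36° and 44.71572′; 36 + 44.71572/60 = 36.745262
Lon: split at 3 digits → 127° and 45.01643′; 127 + 45.01643/60 = 127.750274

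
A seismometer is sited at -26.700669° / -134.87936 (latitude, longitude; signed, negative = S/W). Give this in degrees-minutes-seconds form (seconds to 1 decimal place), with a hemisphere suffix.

Latitude is negative → S; |value| = 26.700669
Latitude: whole degrees 26; 42.04014′ → 42′ and 2.408″
Longitude is negative → W; |value| = 134.879360
Longitude: 0.879360 × 60 = 52.76160′ → 52′, remainder × 60 = 45.696″

26°42′2.4″ S, 134°52′45.7″ W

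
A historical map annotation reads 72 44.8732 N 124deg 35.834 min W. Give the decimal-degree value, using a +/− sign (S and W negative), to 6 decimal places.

Lat: 72 + 44.8732/60 = 72.7478867
N → positive
Longitude: 124 + 35.834/60 = 124.5972333
W ⇒ negate

72.747887, -124.597233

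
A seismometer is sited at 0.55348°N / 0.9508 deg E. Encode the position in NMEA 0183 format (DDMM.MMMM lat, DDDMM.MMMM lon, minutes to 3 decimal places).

0033.209,N / 00057.048,E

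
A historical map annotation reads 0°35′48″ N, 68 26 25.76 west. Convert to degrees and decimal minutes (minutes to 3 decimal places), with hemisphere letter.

φ: 35 + 48/60 = 35.80000′
Lon: 26 + 25.76/60 = 26.42933′

0° 35.800′ N, 68° 26.429′ W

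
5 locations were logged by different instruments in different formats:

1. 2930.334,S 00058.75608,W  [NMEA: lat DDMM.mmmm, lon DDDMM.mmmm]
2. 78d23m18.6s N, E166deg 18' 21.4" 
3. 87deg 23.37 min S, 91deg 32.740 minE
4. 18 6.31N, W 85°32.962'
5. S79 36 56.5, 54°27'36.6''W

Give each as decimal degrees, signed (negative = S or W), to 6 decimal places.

Point 1:
  Latitude: degrees = first 2 digits = 29, minutes = 30.334; 29 + 30.334/60 = 29.5055667
  S ⇒ negate
  Lon: split at 3 digits → 000° and 58.75608′; 0 + 58.75608/60 = 0.9792680
  W → negative
Point 2:
  Lat: 78° + 23/60 + 18.6/3600 = 78 + 0.383333 + 0.005167 = 78.3885000
  N → positive
  Longitude: 166 + 18/60 + 21.4/3600 = 166.3059444
  E → positive
Point 3:
  φ: 87 + 23.37/60 = 87.3895000
  S ⇒ negate
  Lon: 32.74′ = 0.545667°; total 91.5456667
  E ⇒ keep positive
Point 4:
  Latitude: 18 + 6.31/60 = 18.1051667
  N → positive
  λ: 85 + 32.962/60 = 85.5493667
  W → negative
Point 5:
  φ: 36′ + 56.5″ = 36.94167′; 79 + 36.94167/60 = 79.6156944
  S → negative
  Longitude: 54 + 27/60 + 36.6/3600 = 54.4601667
  W ⇒ negate

1. -29.505567, -0.979268
2. 78.388500, 166.305944
3. -87.389500, 91.545667
4. 18.105167, -85.549367
5. -79.615694, -54.460167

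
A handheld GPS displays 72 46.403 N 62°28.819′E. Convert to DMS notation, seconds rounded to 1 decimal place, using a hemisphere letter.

φ: 46.40300′ → 46′ and 0.40300 × 60 = 24.180″
λ: 28.81900′ → 28′ and 0.81900 × 60 = 49.140″

72°46′24.2″ N, 62°28′49.1″ E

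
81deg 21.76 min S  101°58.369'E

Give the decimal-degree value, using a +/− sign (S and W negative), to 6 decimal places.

-81.362667, 101.972817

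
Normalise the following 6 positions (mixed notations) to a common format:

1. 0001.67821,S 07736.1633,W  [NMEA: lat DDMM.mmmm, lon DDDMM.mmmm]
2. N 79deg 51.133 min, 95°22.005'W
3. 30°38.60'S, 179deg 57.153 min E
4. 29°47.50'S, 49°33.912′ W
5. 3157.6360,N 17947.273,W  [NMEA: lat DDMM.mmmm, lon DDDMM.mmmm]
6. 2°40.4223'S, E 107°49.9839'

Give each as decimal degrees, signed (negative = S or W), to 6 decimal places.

1. -0.027970, -77.602722
2. 79.852217, -95.366750
3. -30.643333, 179.952550
4. -29.791667, -49.565200
5. 31.960600, -179.787883
6. -2.673705, 107.833065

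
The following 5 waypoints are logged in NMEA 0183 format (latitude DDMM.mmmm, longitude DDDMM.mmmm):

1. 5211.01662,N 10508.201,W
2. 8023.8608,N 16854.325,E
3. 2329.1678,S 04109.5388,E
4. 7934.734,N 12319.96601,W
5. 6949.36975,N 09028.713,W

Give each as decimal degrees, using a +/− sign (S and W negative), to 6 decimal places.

1. 52.183610, -105.136683
2. 80.397680, 168.905417
3. -23.486130, 41.158980
4. 79.578900, -123.332767
5. 69.822829, -90.478550

Point 1:
  φ: degrees = first 2 digits = 52, minutes = 11.01662; 52 + 11.01662/60 = 52.1836103
  N ⇒ keep positive
  λ: split at 3 digits → 105° and 8.201′; 105 + 8.201/60 = 105.1366833
  W ⇒ negate
Point 2:
  Lat: split at 2 digits → 80° and 23.8608′; 80 + 23.8608/60 = 80.3976800
  N ⇒ keep positive
  Lon: degrees = first 3 digits = 168, minutes = 54.325; 168 + 54.325/60 = 168.9054167
  E ⇒ keep positive
Point 3:
  φ: degrees = first 2 digits = 23, minutes = 29.1678; 23 + 29.1678/60 = 23.4861300
  hemisphere S, so the sign is −
  Longitude: split at 3 digits → 041° and 9.5388′; 41 + 9.5388/60 = 41.1589800
  E ⇒ keep positive
Point 4:
  φ: split at 2 digits → 79° and 34.734′; 79 + 34.734/60 = 79.5789000
  N → positive
  Lon: split at 3 digits → 123° and 19.96601′; 123 + 19.96601/60 = 123.3327668
  W → negative
Point 5:
  φ: degrees = first 2 digits = 69, minutes = 49.36975; 69 + 49.36975/60 = 69.8228292
  N → positive
  Longitude: degrees = first 3 digits = 90, minutes = 28.713; 90 + 28.713/60 = 90.4785500
  W ⇒ negate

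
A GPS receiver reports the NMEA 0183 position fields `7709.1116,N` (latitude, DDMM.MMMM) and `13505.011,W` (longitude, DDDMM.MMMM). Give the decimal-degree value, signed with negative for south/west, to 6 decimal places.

77.151860, -135.083517

φ: split at 2 digits → 77° and 9.1116′; 77 + 9.1116/60 = 77.1518600
N → positive
Longitude: split at 3 digits → 135° and 5.011′; 135 + 5.011/60 = 135.0835167
hemisphere W, so the sign is −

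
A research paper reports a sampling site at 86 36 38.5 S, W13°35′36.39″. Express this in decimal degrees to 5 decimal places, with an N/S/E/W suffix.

Latitude: 86 + 36/60 + 38.5/3600 = 86.610694
Lon: 13 + 35/60 + 36.39/3600 = 13.593442

86.61069° S, 13.59344° W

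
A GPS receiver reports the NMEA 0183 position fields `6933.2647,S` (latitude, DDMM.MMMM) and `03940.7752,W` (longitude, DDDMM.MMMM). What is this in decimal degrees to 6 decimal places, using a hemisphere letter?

69.554412° S, 39.679587° W

φ: degrees = first 2 digits = 69, minutes = 33.2647; 69 + 33.2647/60 = 69.5544117
Longitude: split at 3 digits → 039° and 40.7752′; 39 + 40.7752/60 = 39.6795867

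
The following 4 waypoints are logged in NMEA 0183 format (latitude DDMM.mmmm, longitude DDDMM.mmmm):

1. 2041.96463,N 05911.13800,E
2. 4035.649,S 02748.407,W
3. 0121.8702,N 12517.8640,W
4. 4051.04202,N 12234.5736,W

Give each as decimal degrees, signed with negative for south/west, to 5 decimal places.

1. 20.69941, 59.18563
2. -40.59415, -27.80678
3. 1.36450, -125.29773
4. 40.85070, -122.57623

Point 1:
  Lat: split at 2 digits → 20° and 41.96463′; 20 + 41.96463/60 = 20.699411
  N → positive
  Lon: degrees = first 3 digits = 59, minutes = 11.138; 59 + 11.138/60 = 59.185633
  E → positive
Point 2:
  Lat: degrees = first 2 digits = 40, minutes = 35.649; 40 + 35.649/60 = 40.594150
  hemisphere S, so the sign is −
  λ: degrees = first 3 digits = 27, minutes = 48.407; 27 + 48.407/60 = 27.806783
  W ⇒ negate
Point 3:
  φ: degrees = first 2 digits = 1, minutes = 21.8702; 1 + 21.8702/60 = 1.364503
  N → positive
  Lon: degrees = first 3 digits = 125, minutes = 17.864; 125 + 17.864/60 = 125.297733
  W → negative
Point 4:
  φ: split at 2 digits → 40° and 51.04202′; 40 + 51.04202/60 = 40.850700
  N ⇒ keep positive
  λ: split at 3 digits → 122° and 34.5736′; 122 + 34.5736/60 = 122.576227
  W ⇒ negate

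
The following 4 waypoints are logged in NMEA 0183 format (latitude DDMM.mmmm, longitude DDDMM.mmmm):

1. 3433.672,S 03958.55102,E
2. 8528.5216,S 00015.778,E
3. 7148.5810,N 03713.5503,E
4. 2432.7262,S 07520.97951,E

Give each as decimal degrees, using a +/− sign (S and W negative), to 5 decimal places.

Point 1:
  Latitude: split at 2 digits → 34° and 33.672′; 34 + 33.672/60 = 34.561200
  S → negative
  Longitude: split at 3 digits → 039° and 58.55102′; 39 + 58.55102/60 = 39.975850
  E ⇒ keep positive
Point 2:
  φ: split at 2 digits → 85° and 28.5216′; 85 + 28.5216/60 = 85.475360
  hemisphere S, so the sign is −
  Longitude: degrees = first 3 digits = 0, minutes = 15.778; 0 + 15.778/60 = 0.262967
  E ⇒ keep positive
Point 3:
  Lat: degrees = first 2 digits = 71, minutes = 48.581; 71 + 48.581/60 = 71.809683
  N ⇒ keep positive
  Longitude: split at 3 digits → 037° and 13.5503′; 37 + 13.5503/60 = 37.225838
  E ⇒ keep positive
Point 4:
  Latitude: split at 2 digits → 24° and 32.7262′; 24 + 32.7262/60 = 24.545437
  hemisphere S, so the sign is −
  Lon: split at 3 digits → 075° and 20.97951′; 75 + 20.97951/60 = 75.349659
  E ⇒ keep positive

1. -34.56120, 39.97585
2. -85.47536, 0.26297
3. 71.80968, 37.22584
4. -24.54544, 75.34966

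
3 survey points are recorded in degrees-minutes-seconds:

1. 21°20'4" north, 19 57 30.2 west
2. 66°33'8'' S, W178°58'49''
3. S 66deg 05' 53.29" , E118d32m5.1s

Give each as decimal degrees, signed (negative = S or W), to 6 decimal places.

1. 21.334444, -19.958389
2. -66.552222, -178.980278
3. -66.098136, 118.534750

Point 1:
  φ: 21 + 20/60 + 4/3600 = 21.3344444
  N → positive
  λ: 19° + 57/60 + 30.2/3600 = 19 + 0.950000 + 0.008389 = 19.9583889
  W → negative
Point 2:
  Lat: 66° + 33/60 + 8/3600 = 66 + 0.550000 + 0.002222 = 66.5522222
  S ⇒ negate
  Longitude: 178° + 58/60 + 49/3600 = 178 + 0.966667 + 0.013611 = 178.9802778
  W → negative
Point 3:
  Lat: 66 + 5/60 + 53.29/3600 = 66.0981361
  S → negative
  Lon: 118 + 32/60 + 5.1/3600 = 118.5347500
  E ⇒ keep positive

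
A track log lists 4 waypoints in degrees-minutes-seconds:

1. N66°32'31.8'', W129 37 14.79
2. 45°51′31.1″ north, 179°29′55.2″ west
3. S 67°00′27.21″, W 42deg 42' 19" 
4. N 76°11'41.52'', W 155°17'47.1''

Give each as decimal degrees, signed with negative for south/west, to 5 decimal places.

Point 1:
  Latitude: 66 + 32/60 + 31.8/3600 = 66.542167
  N → positive
  λ: 37′ + 14.79″ = 37.24650′; 129 + 37.24650/60 = 129.620775
  hemisphere W, so the sign is −
Point 2:
  φ: 45° + 51/60 + 31.1/3600 = 45 + 0.850000 + 0.008639 = 45.858639
  N ⇒ keep positive
  λ: 179° + 29/60 + 55.2/3600 = 179 + 0.483333 + 0.015333 = 179.498667
  hemisphere W, so the sign is −
Point 3:
  Lat: 0′ + 27.21″ = 0.45350′; 67 + 0.45350/60 = 67.007558
  S ⇒ negate
  Longitude: 42 + 42/60 + 19/3600 = 42.705278
  W ⇒ negate
Point 4:
  Latitude: 76 + 11/60 + 41.52/3600 = 76.194867
  N → positive
  Longitude: 155° + 17/60 + 47.1/3600 = 155 + 0.283333 + 0.013083 = 155.296417
  W ⇒ negate

1. 66.54217, -129.62078
2. 45.85864, -179.49867
3. -67.00756, -42.70528
4. 76.19487, -155.29642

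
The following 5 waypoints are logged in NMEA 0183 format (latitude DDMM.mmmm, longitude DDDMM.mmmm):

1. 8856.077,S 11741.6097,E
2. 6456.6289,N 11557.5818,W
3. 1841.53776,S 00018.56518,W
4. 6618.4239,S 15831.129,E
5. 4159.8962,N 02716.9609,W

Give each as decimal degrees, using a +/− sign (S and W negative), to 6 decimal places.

1. -88.934617, 117.693495
2. 64.943815, -115.959697
3. -18.692296, -0.309420
4. -66.307065, 158.518817
5. 41.998270, -27.282682

Point 1:
  Lat: split at 2 digits → 88° and 56.077′; 88 + 56.077/60 = 88.9346167
  S → negative
  Lon: degrees = first 3 digits = 117, minutes = 41.6097; 117 + 41.6097/60 = 117.6934950
  E → positive
Point 2:
  Latitude: degrees = first 2 digits = 64, minutes = 56.6289; 64 + 56.6289/60 = 64.9438150
  N ⇒ keep positive
  Longitude: split at 3 digits → 115° and 57.5818′; 115 + 57.5818/60 = 115.9596967
  W → negative
Point 3:
  Lat: split at 2 digits → 18° and 41.53776′; 18 + 41.53776/60 = 18.6922960
  hemisphere S, so the sign is −
  Longitude: degrees = first 3 digits = 0, minutes = 18.56518; 0 + 18.56518/60 = 0.3094197
  W → negative
Point 4:
  Latitude: split at 2 digits → 66° and 18.4239′; 66 + 18.4239/60 = 66.3070650
  S ⇒ negate
  Longitude: degrees = first 3 digits = 158, minutes = 31.129; 158 + 31.129/60 = 158.5188167
  E → positive
Point 5:
  φ: split at 2 digits → 41° and 59.8962′; 41 + 59.8962/60 = 41.9982700
  N ⇒ keep positive
  Lon: degrees = first 3 digits = 27, minutes = 16.9609; 27 + 16.9609/60 = 27.2826817
  W → negative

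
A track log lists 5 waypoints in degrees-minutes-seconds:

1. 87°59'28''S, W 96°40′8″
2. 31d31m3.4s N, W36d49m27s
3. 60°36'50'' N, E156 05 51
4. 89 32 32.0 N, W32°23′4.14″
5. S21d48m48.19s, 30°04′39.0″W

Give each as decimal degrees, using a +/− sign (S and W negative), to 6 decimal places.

1. -87.991111, -96.668889
2. 31.517611, -36.824167
3. 60.613889, 156.097500
4. 89.542222, -32.384483
5. -21.813386, -30.077500

Point 1:
  Latitude: 59′ + 28″ = 59.46667′; 87 + 59.46667/60 = 87.9911111
  hemisphere S, so the sign is −
  λ: 40′ + 8″ = 40.13333′; 96 + 40.13333/60 = 96.6688889
  W → negative
Point 2:
  φ: 31 + 31/60 + 3.4/3600 = 31.5176111
  N → positive
  λ: 36° + 49/60 + 27/3600 = 36 + 0.816667 + 0.007500 = 36.8241667
  W ⇒ negate
Point 3:
  φ: 36′ + 50″ = 36.83333′; 60 + 36.83333/60 = 60.6138889
  N → positive
  λ: 156° + 5/60 + 51/3600 = 156 + 0.083333 + 0.014167 = 156.0975000
  E ⇒ keep positive
Point 4:
  φ: 89 + 32/60 + 32/3600 = 89.5422222
  N ⇒ keep positive
  Longitude: 32 + 23/60 + 4.14/3600 = 32.3844833
  W → negative
Point 5:
  Latitude: 48′ + 48.19″ = 48.80317′; 21 + 48.80317/60 = 21.8133861
  hemisphere S, so the sign is −
  Longitude: 4′ + 39″ = 4.65000′; 30 + 4.65000/60 = 30.0775000
  W → negative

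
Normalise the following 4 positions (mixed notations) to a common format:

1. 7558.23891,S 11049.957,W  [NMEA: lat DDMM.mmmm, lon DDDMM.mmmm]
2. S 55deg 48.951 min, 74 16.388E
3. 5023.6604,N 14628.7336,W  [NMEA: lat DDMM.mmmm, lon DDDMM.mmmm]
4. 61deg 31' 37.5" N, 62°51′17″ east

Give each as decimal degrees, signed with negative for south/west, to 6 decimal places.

1. -75.970649, -110.832617
2. -55.815850, 74.273133
3. 50.394340, -146.478893
4. 61.527083, 62.854722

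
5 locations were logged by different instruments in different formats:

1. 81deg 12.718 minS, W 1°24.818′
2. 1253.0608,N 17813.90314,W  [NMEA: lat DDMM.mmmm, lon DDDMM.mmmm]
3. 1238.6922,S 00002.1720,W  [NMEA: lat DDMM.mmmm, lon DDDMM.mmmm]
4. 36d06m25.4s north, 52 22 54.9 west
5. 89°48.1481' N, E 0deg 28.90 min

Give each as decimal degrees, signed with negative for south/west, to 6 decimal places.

1. -81.211967, -1.413633
2. 12.884347, -178.231719
3. -12.644870, -0.036200
4. 36.107056, -52.381917
5. 89.802468, 0.481667

Point 1:
  Lat: 12.718′ = 0.211967°; total 81.2119667
  S → negative
  Longitude: 24.818′ = 0.413633°; total 1.4136333
  W ⇒ negate
Point 2:
  φ: split at 2 digits → 12° and 53.0608′; 12 + 53.0608/60 = 12.8843467
  N ⇒ keep positive
  λ: split at 3 digits → 178° and 13.90314′; 178 + 13.90314/60 = 178.2317190
  hemisphere W, so the sign is −
Point 3:
  Lat: split at 2 digits → 12° and 38.6922′; 12 + 38.6922/60 = 12.6448700
  S ⇒ negate
  λ: split at 3 digits → 000° and 2.172′; 0 + 2.172/60 = 0.0362000
  W ⇒ negate
Point 4:
  φ: 36° + 6/60 + 25.4/3600 = 36 + 0.100000 + 0.007056 = 36.1070556
  N ⇒ keep positive
  Lon: 22′ + 54.9″ = 22.91500′; 52 + 22.91500/60 = 52.3819167
  W → negative
Point 5:
  Lat: 89 + 48.1481/60 = 89.8024683
  N ⇒ keep positive
  Lon: 28.9′ = 0.481667°; total 0.4816667
  E ⇒ keep positive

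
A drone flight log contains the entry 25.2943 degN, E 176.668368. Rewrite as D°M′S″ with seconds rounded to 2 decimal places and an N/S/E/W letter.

25°17′39.48″ N, 176°40′6.12″ E

Lat: 0.294300 × 60 = 17.65800′ → 17′, remainder × 60 = 39.4800″
Longitude: 0.668368 × 60 = 40.10208′ → 40′, remainder × 60 = 6.1248″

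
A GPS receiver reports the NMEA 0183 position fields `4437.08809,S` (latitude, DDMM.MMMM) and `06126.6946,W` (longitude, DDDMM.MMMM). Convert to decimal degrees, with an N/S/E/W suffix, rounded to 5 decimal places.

44.61813° S, 61.44491° W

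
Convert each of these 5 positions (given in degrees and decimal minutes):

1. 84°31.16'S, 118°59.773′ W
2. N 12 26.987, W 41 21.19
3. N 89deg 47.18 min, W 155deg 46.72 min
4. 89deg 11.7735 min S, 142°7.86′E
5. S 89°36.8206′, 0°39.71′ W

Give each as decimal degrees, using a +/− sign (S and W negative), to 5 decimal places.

1. -84.51933, -118.99622
2. 12.44978, -41.35317
3. 89.78633, -155.77867
4. -89.19623, 142.13100
5. -89.61368, -0.66183

Point 1:
  Lat: 84 + 31.16/60 = 84.519333
  hemisphere S, so the sign is −
  λ: 118 + 59.773/60 = 118.996217
  W ⇒ negate
Point 2:
  Lat: 26.987′ = 0.449783°; total 12.449783
  N ⇒ keep positive
  Lon: 21.19′ = 0.353167°; total 41.353167
  hemisphere W, so the sign is −
Point 3:
  φ: 89 + 47.18/60 = 89.786333
  N → positive
  Longitude: 155 + 46.72/60 = 155.778667
  W → negative
Point 4:
  φ: 89 + 11.7735/60 = 89.196225
  S ⇒ negate
  Longitude: 7.86′ = 0.131000°; total 142.131000
  E → positive
Point 5:
  Lat: 36.8206′ = 0.613677°; total 89.613677
  S → negative
  λ: 0 + 39.71/60 = 0.661833
  W ⇒ negate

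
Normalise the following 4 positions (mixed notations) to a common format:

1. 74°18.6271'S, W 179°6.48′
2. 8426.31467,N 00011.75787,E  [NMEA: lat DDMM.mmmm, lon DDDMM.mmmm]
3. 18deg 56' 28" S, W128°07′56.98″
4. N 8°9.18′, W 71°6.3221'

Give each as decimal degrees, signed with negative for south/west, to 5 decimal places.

1. -74.31045, -179.10800
2. 84.43858, 0.19596
3. -18.94111, -128.13249
4. 8.15300, -71.10537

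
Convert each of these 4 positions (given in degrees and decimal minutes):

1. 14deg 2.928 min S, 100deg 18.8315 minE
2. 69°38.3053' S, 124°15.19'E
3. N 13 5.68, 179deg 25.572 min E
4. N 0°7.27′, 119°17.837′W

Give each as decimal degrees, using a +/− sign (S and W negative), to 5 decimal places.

Point 1:
  φ: 14 + 2.928/60 = 14.048800
  hemisphere S, so the sign is −
  λ: 18.8315′ = 0.313858°; total 100.313858
  E → positive
Point 2:
  Lat: 38.3053′ = 0.638422°; total 69.638422
  S → negative
  λ: 124 + 15.19/60 = 124.253167
  E ⇒ keep positive
Point 3:
  Latitude: 5.68′ = 0.094667°; total 13.094667
  N → positive
  Longitude: 25.572′ = 0.426200°; total 179.426200
  E ⇒ keep positive
Point 4:
  φ: 0 + 7.27/60 = 0.121167
  N ⇒ keep positive
  λ: 119 + 17.837/60 = 119.297283
  hemisphere W, so the sign is −

1. -14.04880, 100.31386
2. -69.63842, 124.25317
3. 13.09467, 179.42620
4. 0.12117, -119.29728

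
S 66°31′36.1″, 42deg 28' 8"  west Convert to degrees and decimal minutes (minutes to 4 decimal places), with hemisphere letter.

Lat: seconds/60 = 0.60167; minutes = 31 + 0.60167 = 31.601667
Longitude: 28 + 8/60 = 28.133333′

66° 31.6017′ S, 42° 28.1333′ W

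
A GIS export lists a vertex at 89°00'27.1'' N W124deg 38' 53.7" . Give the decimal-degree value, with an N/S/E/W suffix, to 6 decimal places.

φ: 89° + 0/60 + 27.1/3600 = 89 + 0.000000 + 0.007528 = 89.0075278
λ: 124 + 38/60 + 53.7/3600 = 124.6482500

89.007528° N, 124.648250° W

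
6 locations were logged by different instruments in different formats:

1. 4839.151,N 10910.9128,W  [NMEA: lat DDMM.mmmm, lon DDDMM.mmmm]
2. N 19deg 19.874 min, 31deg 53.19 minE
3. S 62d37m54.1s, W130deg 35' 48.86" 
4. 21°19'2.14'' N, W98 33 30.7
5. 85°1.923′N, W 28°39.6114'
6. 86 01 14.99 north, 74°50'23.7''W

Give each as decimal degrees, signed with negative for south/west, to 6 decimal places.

Point 1:
  φ: degrees = first 2 digits = 48, minutes = 39.151; 48 + 39.151/60 = 48.6525167
  N → positive
  Longitude: split at 3 digits → 109° and 10.9128′; 109 + 10.9128/60 = 109.1818800
  W → negative
Point 2:
  Lat: 19 + 19.874/60 = 19.3312333
  N → positive
  λ: 53.19′ = 0.886500°; total 31.8865000
  E → positive
Point 3:
  Lat: 62 + 37/60 + 54.1/3600 = 62.6316944
  S ⇒ negate
  λ: 130° + 35/60 + 48.86/3600 = 130 + 0.583333 + 0.013572 = 130.5969056
  hemisphere W, so the sign is −
Point 4:
  φ: 21 + 19/60 + 2.14/3600 = 21.3172611
  N ⇒ keep positive
  Longitude: 33′ + 30.7″ = 33.51167′; 98 + 33.51167/60 = 98.5585278
  hemisphere W, so the sign is −
Point 5:
  φ: 85 + 1.923/60 = 85.0320500
  N ⇒ keep positive
  Longitude: 39.6114′ = 0.660190°; total 28.6601900
  hemisphere W, so the sign is −
Point 6:
  Latitude: 86 + 1/60 + 14.99/3600 = 86.0208306
  N → positive
  Longitude: 74° + 50/60 + 23.7/3600 = 74 + 0.833333 + 0.006583 = 74.8399167
  W → negative

1. 48.652517, -109.181880
2. 19.331233, 31.886500
3. -62.631694, -130.596906
4. 21.317261, -98.558528
5. 85.032050, -28.660190
6. 86.020831, -74.839917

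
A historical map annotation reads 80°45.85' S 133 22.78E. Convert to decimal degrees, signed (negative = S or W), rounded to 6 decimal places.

-80.764167, 133.379667

Latitude: 45.85′ = 0.764167°; total 80.7641667
S → negative
λ: 22.78′ = 0.379667°; total 133.3796667
E ⇒ keep positive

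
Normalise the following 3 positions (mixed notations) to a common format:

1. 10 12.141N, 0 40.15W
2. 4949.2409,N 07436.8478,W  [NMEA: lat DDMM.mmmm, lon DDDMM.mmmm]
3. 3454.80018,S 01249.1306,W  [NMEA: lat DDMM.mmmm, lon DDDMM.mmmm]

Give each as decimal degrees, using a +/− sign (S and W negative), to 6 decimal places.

1. 10.202350, -0.669167
2. 49.820682, -74.614130
3. -34.913336, -12.818843

Point 1:
  φ: 12.141′ = 0.202350°; total 10.2023500
  N → positive
  λ: 0 + 40.15/60 = 0.6691667
  W ⇒ negate
Point 2:
  φ: degrees = first 2 digits = 49, minutes = 49.2409; 49 + 49.2409/60 = 49.8206817
  N ⇒ keep positive
  Longitude: degrees = first 3 digits = 74, minutes = 36.8478; 74 + 36.8478/60 = 74.6141300
  W → negative
Point 3:
  Lat: degrees = first 2 digits = 34, minutes = 54.80018; 34 + 54.80018/60 = 34.9133363
  S → negative
  Longitude: split at 3 digits → 012° and 49.1306′; 12 + 49.1306/60 = 12.8188433
  W ⇒ negate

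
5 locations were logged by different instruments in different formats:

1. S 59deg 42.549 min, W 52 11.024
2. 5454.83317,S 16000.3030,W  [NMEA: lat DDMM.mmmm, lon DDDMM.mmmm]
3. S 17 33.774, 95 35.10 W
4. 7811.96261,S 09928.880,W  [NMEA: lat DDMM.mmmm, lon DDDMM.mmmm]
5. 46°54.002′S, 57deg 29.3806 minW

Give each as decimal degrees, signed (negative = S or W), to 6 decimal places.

Point 1:
  φ: 59 + 42.549/60 = 59.7091500
  S ⇒ negate
  Lon: 52 + 11.024/60 = 52.1837333
  hemisphere W, so the sign is −
Point 2:
  Latitude: split at 2 digits → 54° and 54.83317′; 54 + 54.83317/60 = 54.9138862
  hemisphere S, so the sign is −
  Longitude: degrees = first 3 digits = 160, minutes = 0.303; 160 + 0.303/60 = 160.0050500
  hemisphere W, so the sign is −
Point 3:
  Lat: 17 + 33.774/60 = 17.5629000
  hemisphere S, so the sign is −
  Lon: 35.1′ = 0.585000°; total 95.5850000
  W → negative
Point 4:
  Latitude: split at 2 digits → 78° and 11.96261′; 78 + 11.96261/60 = 78.1993768
  S ⇒ negate
  Lon: split at 3 digits → 099° and 28.88′; 99 + 28.88/60 = 99.4813333
  W ⇒ negate
Point 5:
  Lat: 46 + 54.002/60 = 46.9000333
  S → negative
  λ: 57 + 29.3806/60 = 57.4896767
  W → negative

1. -59.709150, -52.183733
2. -54.913886, -160.005050
3. -17.562900, -95.585000
4. -78.199377, -99.481333
5. -46.900033, -57.489677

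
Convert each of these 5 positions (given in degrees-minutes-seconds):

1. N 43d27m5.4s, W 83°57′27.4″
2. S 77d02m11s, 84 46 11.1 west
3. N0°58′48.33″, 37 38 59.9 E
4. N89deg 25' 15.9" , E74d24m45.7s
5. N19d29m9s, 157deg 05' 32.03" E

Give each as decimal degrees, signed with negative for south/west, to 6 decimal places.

Point 1:
  Lat: 27′ + 5.4″ = 27.09000′; 43 + 27.09000/60 = 43.4515000
  N → positive
  Lon: 57′ + 27.4″ = 57.45667′; 83 + 57.45667/60 = 83.9576111
  W → negative
Point 2:
  Latitude: 2′ + 11″ = 2.18333′; 77 + 2.18333/60 = 77.0363889
  S ⇒ negate
  λ: 46′ + 11.1″ = 46.18500′; 84 + 46.18500/60 = 84.7697500
  W → negative
Point 3:
  Latitude: 0 + 58/60 + 48.33/3600 = 0.9800917
  N ⇒ keep positive
  Lon: 37° + 38/60 + 59.9/3600 = 37 + 0.633333 + 0.016639 = 37.6499722
  E ⇒ keep positive
Point 4:
  Lat: 89° + 25/60 + 15.9/3600 = 89 + 0.416667 + 0.004417 = 89.4210833
  N → positive
  λ: 24′ + 45.7″ = 24.76167′; 74 + 24.76167/60 = 74.4126944
  E ⇒ keep positive
Point 5:
  Lat: 19 + 29/60 + 9/3600 = 19.4858333
  N ⇒ keep positive
  Longitude: 5′ + 32.03″ = 5.53383′; 157 + 5.53383/60 = 157.0922306
  E → positive

1. 43.451500, -83.957611
2. -77.036389, -84.769750
3. 0.980092, 37.649972
4. 89.421083, 74.412694
5. 19.485833, 157.092231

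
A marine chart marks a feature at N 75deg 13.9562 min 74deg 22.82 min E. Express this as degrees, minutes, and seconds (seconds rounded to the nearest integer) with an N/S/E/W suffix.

φ: fractional minutes 0.95620 × 60 = 57.37″
λ: fractional minutes 0.82000 × 60 = 49.20″

75°13′57″ N, 74°22′49″ E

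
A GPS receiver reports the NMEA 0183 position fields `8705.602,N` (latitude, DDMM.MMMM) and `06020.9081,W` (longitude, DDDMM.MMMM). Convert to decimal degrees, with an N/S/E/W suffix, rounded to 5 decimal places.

87.09337° N, 60.34847° W

Lat: degrees = first 2 digits = 87, minutes = 5.602; 87 + 5.602/60 = 87.093367
Lon: split at 3 digits → 060° and 20.9081′; 60 + 20.9081/60 = 60.348468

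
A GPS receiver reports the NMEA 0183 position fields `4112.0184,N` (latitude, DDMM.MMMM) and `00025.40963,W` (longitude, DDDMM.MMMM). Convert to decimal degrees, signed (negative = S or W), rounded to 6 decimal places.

41.200307, -0.423494

Lat: split at 2 digits → 41° and 12.0184′; 41 + 12.0184/60 = 41.2003067
N → positive
Lon: split at 3 digits → 000° and 25.40963′; 0 + 25.40963/60 = 0.4234938
hemisphere W, so the sign is −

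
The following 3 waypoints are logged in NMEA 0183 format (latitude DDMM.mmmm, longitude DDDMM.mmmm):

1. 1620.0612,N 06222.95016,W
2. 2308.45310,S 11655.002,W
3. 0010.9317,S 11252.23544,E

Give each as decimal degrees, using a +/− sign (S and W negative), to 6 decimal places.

1. 16.334353, -62.382503
2. -23.140885, -116.916700
3. -0.182195, 112.870591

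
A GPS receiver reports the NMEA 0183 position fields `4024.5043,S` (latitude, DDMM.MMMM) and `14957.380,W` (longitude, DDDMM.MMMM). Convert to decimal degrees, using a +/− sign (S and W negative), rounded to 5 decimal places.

Lat: split at 2 digits → 40° and 24.5043′; 40 + 24.5043/60 = 40.408405
S ⇒ negate
Longitude: degrees = first 3 digits = 149, minutes = 57.38; 149 + 57.38/60 = 149.956333
W → negative

-40.40841, -149.95633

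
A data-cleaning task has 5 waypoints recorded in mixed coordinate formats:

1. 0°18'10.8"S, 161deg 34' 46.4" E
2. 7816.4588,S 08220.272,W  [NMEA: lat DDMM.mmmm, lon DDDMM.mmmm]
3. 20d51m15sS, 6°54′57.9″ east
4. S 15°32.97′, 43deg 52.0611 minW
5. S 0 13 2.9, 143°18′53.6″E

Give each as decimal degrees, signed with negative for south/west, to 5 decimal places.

1. -0.30300, 161.57956
2. -78.27431, -82.33787
3. -20.85417, 6.91608
4. -15.54950, -43.86769
5. -0.21747, 143.31489

Point 1:
  Lat: 0° + 18/60 + 10.8/3600 = 0 + 0.300000 + 0.003000 = 0.303000
  S → negative
  Lon: 34′ + 46.4″ = 34.77333′; 161 + 34.77333/60 = 161.579556
  E → positive
Point 2:
  φ: split at 2 digits → 78° and 16.4588′; 78 + 16.4588/60 = 78.274313
  S → negative
  Lon: degrees = first 3 digits = 82, minutes = 20.272; 82 + 20.272/60 = 82.337867
  hemisphere W, so the sign is −
Point 3:
  Latitude: 20 + 51/60 + 15/3600 = 20.854167
  S ⇒ negate
  Lon: 54′ + 57.9″ = 54.96500′; 6 + 54.96500/60 = 6.916083
  E → positive
Point 4:
  Lat: 15 + 32.97/60 = 15.549500
  hemisphere S, so the sign is −
  Lon: 52.0611′ = 0.867685°; total 43.867685
  W → negative
Point 5:
  Latitude: 0° + 13/60 + 2.9/3600 = 0 + 0.216667 + 0.000806 = 0.217472
  S → negative
  Lon: 18′ + 53.6″ = 18.89333′; 143 + 18.89333/60 = 143.314889
  E → positive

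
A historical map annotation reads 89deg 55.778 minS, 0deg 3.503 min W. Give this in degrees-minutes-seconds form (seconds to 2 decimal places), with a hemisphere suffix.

Lat: 55.77800′ → 55′ and 0.77800 × 60 = 46.6800″
Longitude: fractional minutes 0.50300 × 60 = 30.1800″

89°55′46.68″ S, 0°03′30.18″ W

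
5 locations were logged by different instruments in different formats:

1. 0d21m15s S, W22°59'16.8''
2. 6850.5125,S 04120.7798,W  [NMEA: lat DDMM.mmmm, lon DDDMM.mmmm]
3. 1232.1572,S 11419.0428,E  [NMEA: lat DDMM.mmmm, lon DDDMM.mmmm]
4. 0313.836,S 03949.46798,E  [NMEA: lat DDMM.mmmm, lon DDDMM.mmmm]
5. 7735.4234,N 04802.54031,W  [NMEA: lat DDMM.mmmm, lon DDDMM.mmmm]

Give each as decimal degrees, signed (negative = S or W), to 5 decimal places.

1. -0.35417, -22.98800
2. -68.84188, -41.34633
3. -12.53595, 114.31738
4. -3.23060, 39.82447
5. 77.59039, -48.04234

Point 1:
  Latitude: 0° + 21/60 + 15/3600 = 0 + 0.350000 + 0.004167 = 0.354167
  hemisphere S, so the sign is −
  Lon: 59′ + 16.8″ = 59.28000′; 22 + 59.28000/60 = 22.988000
  hemisphere W, so the sign is −
Point 2:
  Lat: degrees = first 2 digits = 68, minutes = 50.5125; 68 + 50.5125/60 = 68.841875
  S → negative
  Lon: degrees = first 3 digits = 41, minutes = 20.7798; 41 + 20.7798/60 = 41.346330
  hemisphere W, so the sign is −
Point 3:
  Latitude: degrees = first 2 digits = 12, minutes = 32.1572; 12 + 32.1572/60 = 12.535953
  S ⇒ negate
  Lon: degrees = first 3 digits = 114, minutes = 19.0428; 114 + 19.0428/60 = 114.317380
  E ⇒ keep positive
Point 4:
  Lat: split at 2 digits → 03° and 13.836′; 3 + 13.836/60 = 3.230600
  hemisphere S, so the sign is −
  Longitude: degrees = first 3 digits = 39, minutes = 49.46798; 39 + 49.46798/60 = 39.824466
  E → positive
Point 5:
  Latitude: degrees = first 2 digits = 77, minutes = 35.4234; 77 + 35.4234/60 = 77.590390
  N → positive
  λ: degrees = first 3 digits = 48, minutes = 2.54031; 48 + 2.54031/60 = 48.042339
  W → negative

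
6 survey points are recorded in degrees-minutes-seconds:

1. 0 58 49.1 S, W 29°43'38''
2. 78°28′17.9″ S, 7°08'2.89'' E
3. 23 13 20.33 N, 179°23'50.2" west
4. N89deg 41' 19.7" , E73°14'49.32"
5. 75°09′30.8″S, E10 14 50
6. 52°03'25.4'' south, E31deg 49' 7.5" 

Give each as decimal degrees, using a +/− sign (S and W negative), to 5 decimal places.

1. -0.98031, -29.72722
2. -78.47164, 7.13414
3. 23.22231, -179.39728
4. 89.68881, 73.24703
5. -75.15856, 10.24722
6. -52.05706, 31.81875

Point 1:
  Lat: 0 + 58/60 + 49.1/3600 = 0.980306
  hemisphere S, so the sign is −
  Lon: 43′ + 38″ = 43.63333′; 29 + 43.63333/60 = 29.727222
  hemisphere W, so the sign is −
Point 2:
  Latitude: 78° + 28/60 + 17.9/3600 = 78 + 0.466667 + 0.004972 = 78.471639
  S ⇒ negate
  Longitude: 8′ + 2.89″ = 8.04817′; 7 + 8.04817/60 = 7.134136
  E → positive
Point 3:
  Latitude: 23 + 13/60 + 20.33/3600 = 23.222314
  N ⇒ keep positive
  Lon: 23′ + 50.2″ = 23.83667′; 179 + 23.83667/60 = 179.397278
  hemisphere W, so the sign is −
Point 4:
  Latitude: 41′ + 19.7″ = 41.32833′; 89 + 41.32833/60 = 89.688806
  N → positive
  Lon: 14′ + 49.32″ = 14.82200′; 73 + 14.82200/60 = 73.247033
  E ⇒ keep positive
Point 5:
  Latitude: 75 + 9/60 + 30.8/3600 = 75.158556
  S ⇒ negate
  λ: 14′ + 50″ = 14.83333′; 10 + 14.83333/60 = 10.247222
  E ⇒ keep positive
Point 6:
  φ: 3′ + 25.4″ = 3.42333′; 52 + 3.42333/60 = 52.057056
  S → negative
  Longitude: 49′ + 7.5″ = 49.12500′; 31 + 49.12500/60 = 31.818750
  E → positive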